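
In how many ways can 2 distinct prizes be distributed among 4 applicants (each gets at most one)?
P(4,2) = 4!/(4-2)! = 12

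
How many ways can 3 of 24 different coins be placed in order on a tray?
P(24,3) = 24!/(24-3)! = 12144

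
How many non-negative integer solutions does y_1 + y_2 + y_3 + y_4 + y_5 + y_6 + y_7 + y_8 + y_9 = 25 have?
C(25+9-1, 9-1) = C(33, 8) = 13884156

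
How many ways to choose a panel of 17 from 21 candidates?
C(21,17) = 21!/(17!×4!) = 5985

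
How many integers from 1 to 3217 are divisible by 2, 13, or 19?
⌊3217/2⌋+⌊3217/13⌋+⌊3217/19⌋ - ⌊3217/26⌋-⌊3217/38⌋-⌊3217/247⌋ + ⌊3217/494⌋ = 1608+247+169 - 123-84-13 + 6 = 1810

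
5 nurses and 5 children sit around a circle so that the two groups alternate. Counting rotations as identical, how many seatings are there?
Fix one of the nurses: (5-1)! ways for the remaining nurses, × 5! ways for the children = 24 × 120 = 2880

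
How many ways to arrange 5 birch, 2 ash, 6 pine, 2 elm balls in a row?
15! / (5! × 2! × 6! × 2!) = 3783780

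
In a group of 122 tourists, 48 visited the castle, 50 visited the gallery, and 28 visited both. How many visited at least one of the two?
|A∪B| = |A| + |B| - |A∩B| = 48 + 50 - 28 = 70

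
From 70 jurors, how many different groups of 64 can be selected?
C(70,64) = 70!/(64!×6!) = 131115985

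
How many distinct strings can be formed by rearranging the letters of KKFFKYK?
7! / (2! × 1! × 4!) = 105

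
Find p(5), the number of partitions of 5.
Pentagonal recurrence p(n) = p(n-1) + p(n-2) - p(n-5) - p(n-7) + p(n-12) + p(n-15) - ... gives p(0..4) = 1, 1, 2, 3, 5. p(5) = p(4) + p(3) - p(0) = 5 + 3 - 1 = 7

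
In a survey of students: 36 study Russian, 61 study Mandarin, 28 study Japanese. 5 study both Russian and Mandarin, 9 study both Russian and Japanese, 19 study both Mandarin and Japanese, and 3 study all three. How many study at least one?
|A∪B∪C| = 36+61+28-5-9-19+3 = 95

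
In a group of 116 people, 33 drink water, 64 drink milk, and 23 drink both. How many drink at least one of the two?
|A∪B| = |A| + |B| - |A∩B| = 33 + 64 - 23 = 74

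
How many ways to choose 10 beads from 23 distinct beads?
C(23,10) = 23!/(10!×13!) = 1144066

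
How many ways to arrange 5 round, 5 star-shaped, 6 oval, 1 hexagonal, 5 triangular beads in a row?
22! / (5! × 5! × 6! × 1! × 5!) = 903421366848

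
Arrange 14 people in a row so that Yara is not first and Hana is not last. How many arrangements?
By inclusion-exclusion: 14! - 2×(14-1)! + (14-2)! = 87178291200 - 12454041600 + 479001600 = 75203251200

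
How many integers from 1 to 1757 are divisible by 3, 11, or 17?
⌊1757/3⌋+⌊1757/11⌋+⌊1757/17⌋ - ⌊1757/33⌋-⌊1757/51⌋-⌊1757/187⌋ + ⌊1757/561⌋ = 585+159+103 - 53-34-9 + 3 = 754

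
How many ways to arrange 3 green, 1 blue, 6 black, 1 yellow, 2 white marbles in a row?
13! / (3! × 1! × 6! × 1! × 2!) = 720720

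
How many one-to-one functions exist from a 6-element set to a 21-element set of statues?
P(21,6) = 21!/(21-6)! = 39070080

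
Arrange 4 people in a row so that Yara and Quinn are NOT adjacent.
Total - adjacent = 4! - (4-1)!×2 = 24 - 12 = 12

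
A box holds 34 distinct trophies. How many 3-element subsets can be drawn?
C(34,3) = 34!/(3!×31!) = 5984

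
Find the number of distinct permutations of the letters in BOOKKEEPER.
10! / (1! × 2! × 2! × 3! × 1! × 1!) = 151200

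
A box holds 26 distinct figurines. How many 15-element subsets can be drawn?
C(26,15) = 26!/(15!×11!) = 7726160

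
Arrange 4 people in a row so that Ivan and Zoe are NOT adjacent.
Total - adjacent = 4! - (4-1)!×2 = 24 - 12 = 12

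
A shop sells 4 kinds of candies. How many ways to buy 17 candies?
C(17+4-1, 4-1) = C(20, 3) = 1140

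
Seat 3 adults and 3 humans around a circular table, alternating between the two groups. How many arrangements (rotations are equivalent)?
Fix one of the adults: (3-1)! ways for the remaining adults, × 3! ways for the humans = 2 × 6 = 12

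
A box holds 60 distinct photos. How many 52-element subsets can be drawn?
C(60,52) = 60!/(52!×8!) = 2558620845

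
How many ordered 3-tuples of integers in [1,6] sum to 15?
Coefficient of x^15 in (x + x² + ... + x^6)^3. By inclusion-exclusion on dice exceeding 6: Σ_j (-1)^j C(3,j)·C(15-1-6j, 2) = C(3,0)·C(14,2) - C(3,1)·C(8,2) + C(3,2)·C(2,2) = 1·91 - 3·28 + 3·1 = 10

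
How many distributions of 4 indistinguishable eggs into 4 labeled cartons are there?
C(4+4-1, 4-1) = C(7, 3) = 35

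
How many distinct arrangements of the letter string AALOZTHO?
8! / (1! × 1! × 1! × 2! × 2! × 1!) = 10080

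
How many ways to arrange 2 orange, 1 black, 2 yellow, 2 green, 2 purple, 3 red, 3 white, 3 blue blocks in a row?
18! / (2! × 1! × 2! × 2! × 2! × 3! × 3! × 3!) = 1852538688000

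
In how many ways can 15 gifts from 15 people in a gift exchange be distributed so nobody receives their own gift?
!15 = Σ_{j=0}^{15} (-1)^j·15!/j! = 1307674368000 - 1307674368000 + 653837184000 - 217945728000 + 54486432000 - 10897286400 + 1816214400 - 259459200 + 32432400 - 3603600 + 360360 - 32760 + 2730 - 210 + 15 - 1 = 481066515734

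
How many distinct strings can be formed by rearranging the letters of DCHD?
4! / (1! × 1! × 2!) = 12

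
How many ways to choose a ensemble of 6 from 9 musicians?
C(9,6) = 9!/(6!×3!) = 84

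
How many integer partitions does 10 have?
Pentagonal recurrence p(n) = p(n-1) + p(n-2) - p(n-5) - p(n-7) + p(n-12) + p(n-15) - ... gives p(0..9) = 1, 1, 2, 3, 5, 7, 11, 15, 22, 30. p(10) = p(9) + p(8) - p(5) - p(3) = 30 + 22 - 7 - 3 = 42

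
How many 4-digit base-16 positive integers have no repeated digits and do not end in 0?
Last digit: 15 nonzero choices. First digit: 14 (nonzero, ≠last). Middle 2: P(14,2) = 182. Total = 38220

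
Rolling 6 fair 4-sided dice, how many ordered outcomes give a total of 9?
Coefficient of x^9 in (x + x² + ... + x^4)^6. By inclusion-exclusion on dice exceeding 4: Σ_j (-1)^j C(6,j)·C(9-1-4j, 5) = C(6,0)·C(8,5) = 1·56 = 56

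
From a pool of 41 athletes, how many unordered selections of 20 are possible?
C(41,20) = 41!/(20!×21!) = 269128937220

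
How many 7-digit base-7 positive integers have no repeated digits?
First digit: 6 choices (nonzero). Then descending: 6 × 6 × 5 × 4 × 3 × 2 × 1 = 4320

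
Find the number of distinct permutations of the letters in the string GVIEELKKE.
9! / (3! × 1! × 2! × 1! × 1! × 1!) = 30240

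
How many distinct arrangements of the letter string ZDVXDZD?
7! / (2! × 1! × 1! × 3!) = 420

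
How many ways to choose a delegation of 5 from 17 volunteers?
C(17,5) = 17!/(5!×12!) = 6188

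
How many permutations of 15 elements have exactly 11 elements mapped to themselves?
Choose the 11 fixed points C(15,11) = 1365, derange the rest: !4 = Σ_{j=0}^{4} (-1)^j·4!/j! = 24 - 24 + 12 - 4 + 1 = 9. Product = 1365 × 9 = 12285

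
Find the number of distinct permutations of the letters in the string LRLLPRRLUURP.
12! / (4! × 4! × 2! × 2!) = 207900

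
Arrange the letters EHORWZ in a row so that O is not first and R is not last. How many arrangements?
By inclusion-exclusion: 6! - 2×(6-1)! + (6-2)! = 720 - 240 + 24 = 504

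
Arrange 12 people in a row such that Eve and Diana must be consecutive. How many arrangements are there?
Treat the 2 as one block: (12-2+1)! × 2! = 39916800 × 2 = 79833600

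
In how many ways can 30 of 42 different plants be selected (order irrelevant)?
C(42,30) = 42!/(30!×12!) = 11058116888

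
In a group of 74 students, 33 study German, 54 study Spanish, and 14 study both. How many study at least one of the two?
|A∪B| = |A| + |B| - |A∩B| = 33 + 54 - 14 = 73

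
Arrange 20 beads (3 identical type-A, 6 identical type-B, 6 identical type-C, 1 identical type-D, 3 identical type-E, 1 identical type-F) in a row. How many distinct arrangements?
20! / (3! × 6! × 6! × 1! × 3! × 1!) = 130363833600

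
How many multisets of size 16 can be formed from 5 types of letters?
C(16+5-1, 5-1) = C(20, 4) = 4845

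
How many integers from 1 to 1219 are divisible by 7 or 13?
⌊1219/7⌋ + ⌊1219/13⌋ - ⌊1219/91⌋ = 174 + 93 - 13 = 254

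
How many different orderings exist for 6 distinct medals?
6! = 720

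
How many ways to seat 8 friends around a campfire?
Circular: fix one position, arrange the rest. (8-1)! = 5040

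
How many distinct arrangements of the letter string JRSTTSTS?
8! / (3! × 1! × 1! × 3!) = 1120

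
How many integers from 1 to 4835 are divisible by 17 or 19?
⌊4835/17⌋ + ⌊4835/19⌋ - ⌊4835/323⌋ = 284 + 254 - 14 = 524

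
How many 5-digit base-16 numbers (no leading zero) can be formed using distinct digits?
First digit: 15 choices (nonzero). Then descending: 15 × 15 × 14 × 13 × 12 = 491400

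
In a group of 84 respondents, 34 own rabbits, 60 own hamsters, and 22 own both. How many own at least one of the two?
|A∪B| = |A| + |B| - |A∩B| = 34 + 60 - 22 = 72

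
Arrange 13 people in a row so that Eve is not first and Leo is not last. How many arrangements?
By inclusion-exclusion: 13! - 2×(13-1)! + (13-2)! = 6227020800 - 958003200 + 39916800 = 5308934400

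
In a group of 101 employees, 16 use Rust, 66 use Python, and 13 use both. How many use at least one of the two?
|A∪B| = |A| + |B| - |A∩B| = 16 + 66 - 13 = 69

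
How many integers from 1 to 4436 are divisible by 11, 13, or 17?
⌊4436/11⌋+⌊4436/13⌋+⌊4436/17⌋ - ⌊4436/143⌋-⌊4436/187⌋-⌊4436/221⌋ + ⌊4436/2431⌋ = 403+341+260 - 31-23-20 + 1 = 931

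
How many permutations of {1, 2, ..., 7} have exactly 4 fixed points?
Choose the 4 fixed points C(7,4) = 35, derange the rest: !3 = Σ_{j=0}^{3} (-1)^j·3!/j! = 6 - 6 + 3 - 1 = 2. Product = 35 × 2 = 70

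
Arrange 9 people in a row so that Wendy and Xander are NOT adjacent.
Total - adjacent = 9! - (9-1)!×2 = 362880 - 80640 = 282240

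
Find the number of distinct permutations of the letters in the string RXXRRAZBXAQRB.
13! / (2! × 1! × 1! × 3! × 4! × 2!) = 10810800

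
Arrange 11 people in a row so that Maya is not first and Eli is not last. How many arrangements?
By inclusion-exclusion: 11! - 2×(11-1)! + (11-2)! = 39916800 - 7257600 + 362880 = 33022080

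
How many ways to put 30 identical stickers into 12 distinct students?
C(30+12-1, 12-1) = C(41, 11) = 3159461968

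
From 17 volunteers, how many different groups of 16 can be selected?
C(17,16) = 17!/(16!×1!) = 17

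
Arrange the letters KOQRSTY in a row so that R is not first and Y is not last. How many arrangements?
By inclusion-exclusion: 7! - 2×(7-1)! + (7-2)! = 5040 - 1440 + 120 = 3720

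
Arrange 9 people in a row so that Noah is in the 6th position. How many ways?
Fix one position: (9-1)! = 40320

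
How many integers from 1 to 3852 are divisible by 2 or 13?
⌊3852/2⌋ + ⌊3852/13⌋ - ⌊3852/26⌋ = 1926 + 296 - 148 = 2074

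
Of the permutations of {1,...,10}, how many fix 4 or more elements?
Exactly j fixed points: C(10,j)·!(10-j); sum over j ≥ 4 (derangement numbers via !m = (m-1)·(!(m-1) + !(m-2)): !0..!6 = 1, 0, 1, 2, 9, 44, 265). Σ_{j=4}^{10} C(10,j)·!(10-j) = C(10,4)·!6 + C(10,5)·!5 + C(10,6)·!4 + C(10,7)·!3 + C(10,8)·!2 + C(10,9)·!1 + C(10,10)·!0 = 210·265 + 252·44 + 210·9 + 120·2 + 45·1 + 10·0 + 1·1 = 68914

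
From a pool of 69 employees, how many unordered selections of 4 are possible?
C(69,4) = 69!/(4!×65!) = 864501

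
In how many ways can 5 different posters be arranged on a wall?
5! = 120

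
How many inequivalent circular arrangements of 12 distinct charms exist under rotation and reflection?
(12-1)!/2 = 39916800/2 = 19958400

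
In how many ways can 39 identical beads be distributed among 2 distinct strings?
C(39+2-1, 2-1) = C(40, 1) = 40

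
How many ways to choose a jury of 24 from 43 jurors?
C(43,24) = 43!/(24!×19!) = 800472431850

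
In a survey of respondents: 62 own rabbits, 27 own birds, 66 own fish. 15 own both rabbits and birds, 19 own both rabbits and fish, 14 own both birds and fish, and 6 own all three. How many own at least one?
|A∪B∪C| = 62+27+66-15-19-14+6 = 113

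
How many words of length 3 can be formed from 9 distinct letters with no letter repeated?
P(9,3) = 9!/(9-3)! = 504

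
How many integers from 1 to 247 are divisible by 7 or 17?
⌊247/7⌋ + ⌊247/17⌋ - ⌊247/119⌋ = 35 + 14 - 2 = 47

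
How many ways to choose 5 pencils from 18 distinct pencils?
C(18,5) = 18!/(5!×13!) = 8568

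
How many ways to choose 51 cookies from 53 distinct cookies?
C(53,51) = 53!/(51!×2!) = 1378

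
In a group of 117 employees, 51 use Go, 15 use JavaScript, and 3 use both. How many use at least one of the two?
|A∪B| = |A| + |B| - |A∩B| = 51 + 15 - 3 = 63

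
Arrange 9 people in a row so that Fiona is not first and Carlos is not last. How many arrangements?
By inclusion-exclusion: 9! - 2×(9-1)! + (9-2)! = 362880 - 80640 + 5040 = 287280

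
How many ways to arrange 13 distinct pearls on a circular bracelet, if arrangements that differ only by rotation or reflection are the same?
(13-1)!/2 = 479001600/2 = 239500800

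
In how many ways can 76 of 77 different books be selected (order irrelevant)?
C(77,76) = 77!/(76!×1!) = 77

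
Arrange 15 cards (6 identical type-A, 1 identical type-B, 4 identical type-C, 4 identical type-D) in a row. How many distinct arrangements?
15! / (6! × 1! × 4! × 4!) = 3153150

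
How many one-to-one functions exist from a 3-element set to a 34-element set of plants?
P(34,3) = 34!/(34-3)! = 35904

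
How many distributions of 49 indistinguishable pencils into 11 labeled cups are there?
C(49+11-1, 11-1) = C(59, 10) = 62828356305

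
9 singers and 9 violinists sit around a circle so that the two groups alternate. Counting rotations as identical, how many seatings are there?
Fix one of the singers: (9-1)! ways for the remaining singers, × 9! ways for the violinists = 40320 × 362880 = 14631321600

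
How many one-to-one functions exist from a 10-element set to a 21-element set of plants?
P(21,10) = 21!/(21-10)! = 1279935820800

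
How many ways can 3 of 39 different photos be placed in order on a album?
P(39,3) = 39!/(39-3)! = 54834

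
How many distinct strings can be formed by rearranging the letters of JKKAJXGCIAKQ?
12! / (3! × 1! × 1! × 1! × 1! × 2! × 2! × 1!) = 19958400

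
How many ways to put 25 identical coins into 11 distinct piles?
C(25+11-1, 11-1) = C(35, 10) = 183579396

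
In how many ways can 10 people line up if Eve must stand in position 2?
Fix one position: (10-1)! = 362880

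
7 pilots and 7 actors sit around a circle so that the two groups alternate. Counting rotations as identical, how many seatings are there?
Fix one of the pilots: (7-1)! ways for the remaining pilots, × 7! ways for the actors = 720 × 5040 = 3628800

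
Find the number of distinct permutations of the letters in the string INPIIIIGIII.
11! / (1! × 8! × 1! × 1!) = 990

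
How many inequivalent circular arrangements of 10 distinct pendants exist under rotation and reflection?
(10-1)!/2 = 362880/2 = 181440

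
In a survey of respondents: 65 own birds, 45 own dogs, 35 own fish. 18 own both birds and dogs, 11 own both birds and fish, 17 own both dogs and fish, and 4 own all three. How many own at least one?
|A∪B∪C| = 65+45+35-18-11-17+4 = 103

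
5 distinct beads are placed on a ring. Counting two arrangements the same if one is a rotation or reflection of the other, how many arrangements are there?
(5-1)!/2 = 24/2 = 12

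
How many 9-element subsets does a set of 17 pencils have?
C(17,9) = 17!/(9!×8!) = 24310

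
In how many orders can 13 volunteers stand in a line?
13! = 6227020800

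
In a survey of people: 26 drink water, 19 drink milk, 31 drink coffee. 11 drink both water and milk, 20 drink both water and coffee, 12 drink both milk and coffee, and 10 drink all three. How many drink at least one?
|A∪B∪C| = 26+19+31-11-20-12+10 = 43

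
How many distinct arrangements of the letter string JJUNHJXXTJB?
11! / (1! × 1! × 1! × 1! × 1! × 4! × 2!) = 831600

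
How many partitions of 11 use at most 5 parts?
By conjugation, equals partitions of 11 into parts ≤ 5. Let r_j(i) = number of partitions of i into parts ≤ j, for i = 0..11. r_1(i) = 1 for all i; r_j(i) = r_{j-1}(i) + r_j(i-j). Rows j = 2..5: ≤2: 1 1 2 2 3 3 4 4 5 5 6 6; ≤3: 1 1 2 3 4 5 7 8 10 12 14 16; ≤4: 1 1 2 3 5 6 9 11 15 18 23 27; ≤5: 1 1 2 3 5 7 10 13 18 23 30 37. r_5(11) = 37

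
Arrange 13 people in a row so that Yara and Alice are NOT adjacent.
Total - adjacent = 13! - (13-1)!×2 = 6227020800 - 958003200 = 5269017600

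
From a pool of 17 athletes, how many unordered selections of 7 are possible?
C(17,7) = 17!/(7!×10!) = 19448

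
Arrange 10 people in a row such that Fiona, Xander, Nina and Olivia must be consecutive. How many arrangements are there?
Treat the 4 as one block: (10-4+1)! × 4! = 5040 × 24 = 120960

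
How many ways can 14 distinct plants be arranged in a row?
14! = 87178291200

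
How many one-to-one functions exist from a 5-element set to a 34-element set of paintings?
P(34,5) = 34!/(34-5)! = 33390720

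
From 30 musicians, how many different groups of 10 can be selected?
C(30,10) = 30!/(10!×20!) = 30045015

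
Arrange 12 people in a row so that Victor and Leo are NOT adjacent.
Total - adjacent = 12! - (12-1)!×2 = 479001600 - 79833600 = 399168000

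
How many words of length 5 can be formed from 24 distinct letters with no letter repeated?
P(24,5) = 24!/(24-5)! = 5100480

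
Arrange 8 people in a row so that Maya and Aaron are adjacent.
Treat as block: (8-1)! × 2! = 5040 × 2 = 10080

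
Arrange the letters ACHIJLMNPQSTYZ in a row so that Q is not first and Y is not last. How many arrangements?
By inclusion-exclusion: 14! - 2×(14-1)! + (14-2)! = 87178291200 - 12454041600 + 479001600 = 75203251200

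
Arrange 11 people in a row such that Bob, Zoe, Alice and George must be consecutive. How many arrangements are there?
Treat the 4 as one block: (11-4+1)! × 4! = 40320 × 24 = 967680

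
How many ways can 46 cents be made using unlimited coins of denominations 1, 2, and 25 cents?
Coefficient of x^46 in 1/(1-x^1) · 1/(1-x^2) · 1/(1-x^25). Case on j = number of 25-cent coins (j = 0..1); remainder r = 46 - 25j is made from {1,2} in ⌊r/2⌋+1 ways. r = 46, 21 → 24 + 11 = 35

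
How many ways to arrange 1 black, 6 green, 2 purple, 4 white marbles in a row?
13! / (1! × 6! × 2! × 4!) = 180180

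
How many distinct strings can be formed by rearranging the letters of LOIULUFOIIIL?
12! / (2! × 3! × 1! × 4! × 2!) = 831600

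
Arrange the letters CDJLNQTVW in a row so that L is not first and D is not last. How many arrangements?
By inclusion-exclusion: 9! - 2×(9-1)! + (9-2)! = 362880 - 80640 + 5040 = 287280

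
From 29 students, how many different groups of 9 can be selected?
C(29,9) = 29!/(9!×20!) = 10015005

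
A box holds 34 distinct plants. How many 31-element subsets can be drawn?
C(34,31) = 34!/(31!×3!) = 5984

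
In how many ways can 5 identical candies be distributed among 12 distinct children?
C(5+12-1, 12-1) = C(16, 11) = 4368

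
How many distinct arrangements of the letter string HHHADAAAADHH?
12! / (5! × 2! × 5!) = 16632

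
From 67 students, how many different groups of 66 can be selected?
C(67,66) = 67!/(66!×1!) = 67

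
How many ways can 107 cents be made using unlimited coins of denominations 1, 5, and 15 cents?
Coefficient of x^107 in 1/(1-x^1) · 1/(1-x^5) · 1/(1-x^15). Case on j = number of 15-cent coins (j = 0..7); remainder r = 107 - 15j is made from {1,5} in ⌊r/5⌋+1 ways. r = 107, 92, 77, 62, 47, 32, 17, 2 → 22 + 19 + 16 + 13 + 10 + 7 + 4 + 1 = 92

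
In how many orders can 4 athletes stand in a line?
4! = 24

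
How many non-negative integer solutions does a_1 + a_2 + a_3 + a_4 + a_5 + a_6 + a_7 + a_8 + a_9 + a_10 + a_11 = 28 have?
C(28+11-1, 11-1) = C(38, 10) = 472733756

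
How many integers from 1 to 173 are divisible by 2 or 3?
⌊173/2⌋ + ⌊173/3⌋ - ⌊173/6⌋ = 86 + 57 - 28 = 115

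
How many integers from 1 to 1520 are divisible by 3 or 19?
⌊1520/3⌋ + ⌊1520/19⌋ - ⌊1520/57⌋ = 506 + 80 - 26 = 560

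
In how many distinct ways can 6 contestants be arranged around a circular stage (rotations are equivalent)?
Circular: fix one position, arrange the rest. (6-1)! = 120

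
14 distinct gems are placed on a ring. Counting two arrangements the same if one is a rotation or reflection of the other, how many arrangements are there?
(14-1)!/2 = 6227020800/2 = 3113510400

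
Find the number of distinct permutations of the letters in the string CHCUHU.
6! / (2! × 2! × 2!) = 90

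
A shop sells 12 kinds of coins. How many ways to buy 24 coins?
C(24+12-1, 12-1) = C(35, 11) = 417225900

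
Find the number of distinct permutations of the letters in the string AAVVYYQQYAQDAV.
14! / (3! × 1! × 3! × 4! × 3!) = 16816800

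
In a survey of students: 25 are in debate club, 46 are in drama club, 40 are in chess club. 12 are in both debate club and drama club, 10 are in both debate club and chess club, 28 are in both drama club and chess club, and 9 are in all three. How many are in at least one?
|A∪B∪C| = 25+46+40-12-10-28+9 = 70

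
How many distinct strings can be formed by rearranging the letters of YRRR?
4! / (3! × 1!) = 4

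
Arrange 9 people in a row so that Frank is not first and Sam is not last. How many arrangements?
By inclusion-exclusion: 9! - 2×(9-1)! + (9-2)! = 362880 - 80640 + 5040 = 287280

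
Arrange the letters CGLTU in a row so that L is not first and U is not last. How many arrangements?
By inclusion-exclusion: 5! - 2×(5-1)! + (5-2)! = 120 - 48 + 6 = 78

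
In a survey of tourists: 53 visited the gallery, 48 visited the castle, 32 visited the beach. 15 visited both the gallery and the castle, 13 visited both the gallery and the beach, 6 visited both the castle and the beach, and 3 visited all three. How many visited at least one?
|A∪B∪C| = 53+48+32-15-13-6+3 = 102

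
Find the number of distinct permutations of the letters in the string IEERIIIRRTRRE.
13! / (3! × 1! × 5! × 4!) = 360360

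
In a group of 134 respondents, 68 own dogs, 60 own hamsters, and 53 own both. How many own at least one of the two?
|A∪B| = |A| + |B| - |A∩B| = 68 + 60 - 53 = 75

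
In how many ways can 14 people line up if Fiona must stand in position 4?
Fix one position: (14-1)! = 6227020800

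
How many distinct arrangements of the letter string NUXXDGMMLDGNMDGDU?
17! / (2! × 1! × 3! × 2! × 2! × 4! × 3!) = 51459408000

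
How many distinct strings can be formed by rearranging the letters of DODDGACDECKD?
12! / (1! × 1! × 1! × 5! × 2! × 1! × 1!) = 1995840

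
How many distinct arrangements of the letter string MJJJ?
4! / (3! × 1!) = 4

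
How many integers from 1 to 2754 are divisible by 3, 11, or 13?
⌊2754/3⌋+⌊2754/11⌋+⌊2754/13⌋ - ⌊2754/33⌋-⌊2754/39⌋-⌊2754/143⌋ + ⌊2754/429⌋ = 918+250+211 - 83-70-19 + 6 = 1213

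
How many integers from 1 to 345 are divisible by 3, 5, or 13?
⌊345/3⌋+⌊345/5⌋+⌊345/13⌋ - ⌊345/15⌋-⌊345/39⌋-⌊345/65⌋ + ⌊345/195⌋ = 115+69+26 - 23-8-5 + 1 = 175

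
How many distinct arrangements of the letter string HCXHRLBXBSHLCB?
14! / (1! × 2! × 1! × 3! × 2! × 3! × 2!) = 302702400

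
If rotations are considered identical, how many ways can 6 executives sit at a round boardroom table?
Circular: fix one position, arrange the rest. (6-1)! = 120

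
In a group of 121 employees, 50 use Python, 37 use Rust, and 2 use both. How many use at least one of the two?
|A∪B| = |A| + |B| - |A∩B| = 50 + 37 - 2 = 85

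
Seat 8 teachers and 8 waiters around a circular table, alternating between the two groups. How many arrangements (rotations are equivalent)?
Fix one of the teachers: (8-1)! ways for the remaining teachers, × 8! ways for the waiters = 5040 × 40320 = 203212800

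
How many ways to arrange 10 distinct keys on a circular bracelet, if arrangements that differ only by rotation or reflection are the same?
(10-1)!/2 = 362880/2 = 181440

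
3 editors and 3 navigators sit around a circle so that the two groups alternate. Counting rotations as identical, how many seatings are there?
Fix one of the editors: (3-1)! ways for the remaining editors, × 3! ways for the navigators = 2 × 6 = 12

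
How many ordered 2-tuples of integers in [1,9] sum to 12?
Coefficient of x^12 in (x + x² + ... + x^9)^2. By inclusion-exclusion on dice exceeding 9: Σ_j (-1)^j C(2,j)·C(12-1-9j, 1) = C(2,0)·C(11,1) - C(2,1)·C(2,1) = 1·11 - 2·2 = 7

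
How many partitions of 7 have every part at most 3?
Let r_j(i) = number of partitions of i into parts ≤ j, for i = 0..7. r_1(i) = 1 for all i; r_j(i) = r_{j-1}(i) + r_j(i-j). Rows j = 2..3: ≤2: 1 1 2 2 3 3 4 4; ≤3: 1 1 2 3 4 5 7 8. r_3(7) = 8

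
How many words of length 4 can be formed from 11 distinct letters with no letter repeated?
P(11,4) = 11!/(11-4)! = 7920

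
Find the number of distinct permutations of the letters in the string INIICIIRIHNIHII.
15! / (1! × 2! × 2! × 9! × 1!) = 900900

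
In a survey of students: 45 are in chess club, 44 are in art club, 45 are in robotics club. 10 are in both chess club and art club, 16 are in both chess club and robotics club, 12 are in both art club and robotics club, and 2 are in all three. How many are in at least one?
|A∪B∪C| = 45+44+45-10-16-12+2 = 98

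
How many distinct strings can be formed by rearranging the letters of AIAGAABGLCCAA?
13! / (2! × 1! × 2! × 6! × 1! × 1!) = 2162160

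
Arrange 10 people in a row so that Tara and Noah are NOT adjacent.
Total - adjacent = 10! - (10-1)!×2 = 3628800 - 725760 = 2903040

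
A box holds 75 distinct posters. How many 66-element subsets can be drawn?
C(75,66) = 75!/(66!×9!) = 125595622175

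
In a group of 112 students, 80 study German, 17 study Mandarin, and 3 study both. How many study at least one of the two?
|A∪B| = |A| + |B| - |A∩B| = 80 + 17 - 3 = 94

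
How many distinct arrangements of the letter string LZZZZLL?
7! / (3! × 4!) = 35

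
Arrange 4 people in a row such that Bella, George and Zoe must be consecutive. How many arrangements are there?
Treat the 3 as one block: (4-3+1)! × 3! = 2 × 6 = 12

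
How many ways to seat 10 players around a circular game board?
Circular: fix one position, arrange the rest. (10-1)! = 362880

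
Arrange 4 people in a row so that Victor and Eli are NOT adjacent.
Total - adjacent = 4! - (4-1)!×2 = 24 - 12 = 12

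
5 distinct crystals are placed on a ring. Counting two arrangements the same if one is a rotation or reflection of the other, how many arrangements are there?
(5-1)!/2 = 24/2 = 12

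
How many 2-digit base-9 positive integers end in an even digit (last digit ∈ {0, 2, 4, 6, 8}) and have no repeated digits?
Last∈{0,2,4,6,8}. Last=0: 8. Last nonzero: 4×7×P(7,0) = 28. Total = 36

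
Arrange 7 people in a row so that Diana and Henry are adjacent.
Treat as block: (7-1)! × 2! = 720 × 2 = 1440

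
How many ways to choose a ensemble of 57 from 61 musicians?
C(61,57) = 61!/(57!×4!) = 521855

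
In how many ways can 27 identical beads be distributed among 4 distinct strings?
C(27+4-1, 4-1) = C(30, 3) = 4060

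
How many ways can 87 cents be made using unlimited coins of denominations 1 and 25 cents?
Coefficient of x^87 in 1/(1-x^1) · 1/(1-x^25). Use j coins of 25 for j = 0..⌊87/25⌋ = 3, the rest in 1s: 3 + 1 = 4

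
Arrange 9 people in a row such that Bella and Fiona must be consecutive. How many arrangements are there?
Treat the 2 as one block: (9-2+1)! × 2! = 40320 × 2 = 80640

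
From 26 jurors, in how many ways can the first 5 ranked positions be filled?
P(26,5) = 26!/(26-5)! = 7893600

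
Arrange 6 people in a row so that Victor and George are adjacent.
Treat as block: (6-1)! × 2! = 120 × 2 = 240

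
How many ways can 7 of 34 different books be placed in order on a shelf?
P(34,7) = 34!/(34-7)! = 27113264640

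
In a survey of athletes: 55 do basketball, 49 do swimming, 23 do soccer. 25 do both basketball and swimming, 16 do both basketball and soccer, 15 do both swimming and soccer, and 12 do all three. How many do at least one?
|A∪B∪C| = 55+49+23-25-16-15+12 = 83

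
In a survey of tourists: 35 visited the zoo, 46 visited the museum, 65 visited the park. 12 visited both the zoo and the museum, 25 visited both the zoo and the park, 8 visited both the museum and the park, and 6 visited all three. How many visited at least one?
|A∪B∪C| = 35+46+65-12-25-8+6 = 107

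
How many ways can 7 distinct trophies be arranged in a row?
7! = 5040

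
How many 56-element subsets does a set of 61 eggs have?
C(61,56) = 61!/(56!×5!) = 5949147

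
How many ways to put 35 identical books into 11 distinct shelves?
C(35+11-1, 11-1) = C(45, 10) = 3190187286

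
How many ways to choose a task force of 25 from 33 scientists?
C(33,25) = 33!/(25!×8!) = 13884156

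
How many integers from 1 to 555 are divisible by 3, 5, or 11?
⌊555/3⌋+⌊555/5⌋+⌊555/11⌋ - ⌊555/15⌋-⌊555/33⌋-⌊555/55⌋ + ⌊555/165⌋ = 185+111+50 - 37-16-10 + 3 = 286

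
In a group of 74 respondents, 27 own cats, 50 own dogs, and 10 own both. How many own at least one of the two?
|A∪B| = |A| + |B| - |A∩B| = 27 + 50 - 10 = 67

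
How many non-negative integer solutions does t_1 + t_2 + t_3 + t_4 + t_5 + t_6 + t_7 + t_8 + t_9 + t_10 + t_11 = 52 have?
C(52+11-1, 11-1) = C(62, 10) = 107518933731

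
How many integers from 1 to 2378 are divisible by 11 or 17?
⌊2378/11⌋ + ⌊2378/17⌋ - ⌊2378/187⌋ = 216 + 139 - 12 = 343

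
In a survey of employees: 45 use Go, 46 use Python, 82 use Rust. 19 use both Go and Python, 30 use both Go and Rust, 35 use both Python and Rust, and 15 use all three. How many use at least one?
|A∪B∪C| = 45+46+82-19-30-35+15 = 104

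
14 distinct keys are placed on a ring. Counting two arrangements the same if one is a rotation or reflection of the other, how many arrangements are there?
(14-1)!/2 = 6227020800/2 = 3113510400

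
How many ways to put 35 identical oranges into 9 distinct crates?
C(35+9-1, 9-1) = C(43, 8) = 145008513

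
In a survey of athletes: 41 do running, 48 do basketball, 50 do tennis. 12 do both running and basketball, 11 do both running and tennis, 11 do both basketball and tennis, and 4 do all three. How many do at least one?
|A∪B∪C| = 41+48+50-12-11-11+4 = 109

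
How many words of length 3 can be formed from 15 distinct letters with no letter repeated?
P(15,3) = 15!/(15-3)! = 2730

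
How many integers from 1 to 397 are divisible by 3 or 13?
⌊397/3⌋ + ⌊397/13⌋ - ⌊397/39⌋ = 132 + 30 - 10 = 152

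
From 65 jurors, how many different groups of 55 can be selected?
C(65,55) = 65!/(55!×10!) = 179013799328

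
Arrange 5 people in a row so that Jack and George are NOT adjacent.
Total - adjacent = 5! - (5-1)!×2 = 120 - 48 = 72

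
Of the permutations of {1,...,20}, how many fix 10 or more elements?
Exactly j fixed points: C(20,j)·!(20-j); sum over j ≥ 10 (derangement numbers via !m = (m-1)·(!(m-1) + !(m-2)): !0..!10 = 1, 0, 1, 2, 9, 44, 265, 1854, 14833, 133496, 1334961). Σ_{j=10}^{20} C(20,j)·!(20-j) = C(20,10)·!10 + C(20,11)·!9 + C(20,12)·!8 + C(20,13)·!7 + C(20,14)·!6 + C(20,15)·!5 + C(20,16)·!4 + C(20,17)·!3 + C(20,18)·!2 + C(20,19)·!1 + C(20,20)·!0 = 184756·1334961 + 167960·133496 + 125970·14833 + 77520·1854 + 38760·265 + 15504·44 + 4845·9 + 1140·2 + 190·1 + 20·0 + 1·1 = 271087277418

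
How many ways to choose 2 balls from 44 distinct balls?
C(44,2) = 44!/(2!×42!) = 946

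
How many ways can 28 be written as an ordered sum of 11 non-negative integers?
C(28+11-1, 11-1) = C(38, 10) = 472733756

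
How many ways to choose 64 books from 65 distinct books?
C(65,64) = 65!/(64!×1!) = 65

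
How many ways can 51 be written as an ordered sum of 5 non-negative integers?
C(51+5-1, 5-1) = C(55, 4) = 341055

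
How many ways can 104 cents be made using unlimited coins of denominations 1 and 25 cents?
Coefficient of x^104 in 1/(1-x^1) · 1/(1-x^25). Use j coins of 25 for j = 0..⌊104/25⌋ = 4, the rest in 1s: 4 + 1 = 5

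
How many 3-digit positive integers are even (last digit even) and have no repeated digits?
Last∈{0,2,4,6,8}. Last=0: 72. Last nonzero: 4×8×P(8,1) = 256. Total = 328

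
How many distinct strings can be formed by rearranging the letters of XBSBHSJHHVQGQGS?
15! / (2! × 3! × 2! × 3! × 1! × 2! × 1! × 1!) = 4540536000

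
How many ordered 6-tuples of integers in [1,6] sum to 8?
Coefficient of x^8 in (x + x² + ... + x^6)^6. By inclusion-exclusion on dice exceeding 6: Σ_j (-1)^j C(6,j)·C(8-1-6j, 5) = C(6,0)·C(7,5) = 1·21 = 21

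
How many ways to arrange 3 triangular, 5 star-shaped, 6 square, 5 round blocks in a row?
19! / (3! × 5! × 6! × 5!) = 1955457504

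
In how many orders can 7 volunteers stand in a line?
7! = 5040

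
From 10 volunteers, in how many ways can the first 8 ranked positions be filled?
P(10,8) = 10!/(10-8)! = 1814400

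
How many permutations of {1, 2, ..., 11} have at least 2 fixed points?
Exactly j fixed points: C(11,j)·!(11-j); sum over j ≥ 2 (derangement numbers via !m = (m-1)·(!(m-1) + !(m-2)): !0..!9 = 1, 0, 1, 2, 9, 44, 265, 1854, 14833, 133496). Σ_{j=2}^{11} C(11,j)·!(11-j) = C(11,2)·!9 + C(11,3)·!8 + C(11,4)·!7 + C(11,5)·!6 + C(11,6)·!5 + C(11,7)·!4 + C(11,8)·!3 + C(11,9)·!2 + C(11,10)·!1 + C(11,11)·!0 = 55·133496 + 165·14833 + 330·1854 + 462·265 + 462·44 + 330·9 + 165·2 + 55·1 + 11·0 + 1·1 = 10547659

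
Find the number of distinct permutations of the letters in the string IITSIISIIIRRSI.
14! / (3! × 1! × 2! × 8!) = 180180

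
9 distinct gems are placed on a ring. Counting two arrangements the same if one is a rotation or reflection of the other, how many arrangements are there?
(9-1)!/2 = 40320/2 = 20160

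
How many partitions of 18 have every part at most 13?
Let r_j(i) = number of partitions of i into parts ≤ j, for i = 0..18. r_1(i) = 1 for all i; r_j(i) = r_{j-1}(i) + r_j(i-j). Rows j = 2..13: ≤2: 1 1 2 2 3 3 4 4 5 5 6 6 7 7 8 8 9 9 10; ≤3: 1 1 2 3 4 5 7 8 10 12 14 16 19 21 24 27 30 33 37; ≤4: 1 1 2 3 5 6 9 11 15 18 23 27 34 39 47 54 64 72 84; ≤5: 1 1 2 3 5 7 10 13 18 23 30 37 47 57 70 84 101 119 141; ≤6: 1 1 2 3 5 7 11 14 20 26 35 44 58 71 90 110 136 163 199; ≤7: 1 1 2 3 5 7 11 15 21 28 38 49 65 82 105 131 164 201 248; ≤8: 1 1 2 3 5 7 11 15 22 29 40 52 70 89 116 146 186 230 288; ≤9: 1 1 2 3 5 7 11 15 22 30 41 54 73 94 123 157 201 252 318; ≤10: 1 1 2 3 5 7 11 15 22 30 42 55 75 97 128 164 212 267 340; ≤11: 1 1 2 3 5 7 11 15 22 30 42 56 76 99 131 169 219 278 355; ≤12: 1 1 2 3 5 7 11 15 22 30 42 56 77 100 133 172 224 285 366; ≤13: 1 1 2 3 5 7 11 15 22 30 42 56 77 101 134 174 227 290 373. r_13(18) = 373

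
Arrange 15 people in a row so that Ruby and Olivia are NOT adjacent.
Total - adjacent = 15! - (15-1)!×2 = 1307674368000 - 174356582400 = 1133317785600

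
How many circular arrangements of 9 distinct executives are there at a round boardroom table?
Circular: fix one position, arrange the rest. (9-1)! = 40320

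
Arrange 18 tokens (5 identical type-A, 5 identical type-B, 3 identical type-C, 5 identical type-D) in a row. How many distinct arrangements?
18! / (5! × 5! × 3! × 5!) = 617512896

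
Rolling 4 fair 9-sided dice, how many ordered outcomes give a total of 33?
Coefficient of x^33 in (x + x² + ... + x^9)^4. By inclusion-exclusion on dice exceeding 9: Σ_j (-1)^j C(4,j)·C(33-1-9j, 3) = C(4,0)·C(32,3) - C(4,1)·C(23,3) + C(4,2)·C(14,3) - C(4,3)·C(5,3) = 1·4960 - 4·1771 + 6·364 - 4·10 = 20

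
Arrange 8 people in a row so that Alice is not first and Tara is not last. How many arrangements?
By inclusion-exclusion: 8! - 2×(8-1)! + (8-2)! = 40320 - 10080 + 720 = 30960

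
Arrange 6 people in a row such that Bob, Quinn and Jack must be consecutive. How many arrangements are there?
Treat the 3 as one block: (6-3+1)! × 3! = 24 × 6 = 144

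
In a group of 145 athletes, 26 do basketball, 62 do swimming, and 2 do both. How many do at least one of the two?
|A∪B| = |A| + |B| - |A∩B| = 26 + 62 - 2 = 86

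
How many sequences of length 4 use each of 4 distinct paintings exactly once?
4! = 24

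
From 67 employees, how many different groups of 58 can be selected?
C(67,58) = 67!/(58!×9!) = 42757703560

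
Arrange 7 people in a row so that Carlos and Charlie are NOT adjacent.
Total - adjacent = 7! - (7-1)!×2 = 5040 - 1440 = 3600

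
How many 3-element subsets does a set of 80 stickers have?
C(80,3) = 80!/(3!×77!) = 82160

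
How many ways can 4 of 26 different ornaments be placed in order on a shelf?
P(26,4) = 26!/(26-4)! = 358800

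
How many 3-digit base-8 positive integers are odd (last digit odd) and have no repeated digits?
Last∈{1,3,5,7}. Last=0: 0. Last nonzero: 4×6×P(6,1) = 144. Total = 144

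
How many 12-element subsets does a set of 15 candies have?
C(15,12) = 15!/(12!×3!) = 455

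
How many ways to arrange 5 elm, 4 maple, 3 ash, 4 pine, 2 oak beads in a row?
18! / (5! × 4! × 3! × 4! × 2!) = 7718911200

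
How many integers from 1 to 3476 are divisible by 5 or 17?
⌊3476/5⌋ + ⌊3476/17⌋ - ⌊3476/85⌋ = 695 + 204 - 40 = 859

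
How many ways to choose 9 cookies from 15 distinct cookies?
C(15,9) = 15!/(9!×6!) = 5005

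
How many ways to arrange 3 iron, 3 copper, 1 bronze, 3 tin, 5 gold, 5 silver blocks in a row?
20! / (3! × 3! × 1! × 3! × 5! × 5!) = 782183001600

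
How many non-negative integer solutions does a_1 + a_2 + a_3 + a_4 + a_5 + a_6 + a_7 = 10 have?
C(10+7-1, 7-1) = C(16, 6) = 8008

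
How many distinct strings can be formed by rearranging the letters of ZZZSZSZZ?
8! / (6! × 2!) = 28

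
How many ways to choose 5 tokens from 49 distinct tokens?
C(49,5) = 49!/(5!×44!) = 1906884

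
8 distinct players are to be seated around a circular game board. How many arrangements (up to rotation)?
Circular: fix one position, arrange the rest. (8-1)! = 5040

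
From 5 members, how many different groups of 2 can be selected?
C(5,2) = 5!/(2!×3!) = 10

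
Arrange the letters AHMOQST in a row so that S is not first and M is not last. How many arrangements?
By inclusion-exclusion: 7! - 2×(7-1)! + (7-2)! = 5040 - 1440 + 120 = 3720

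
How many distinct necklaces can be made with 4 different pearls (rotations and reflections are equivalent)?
(4-1)!/2 = 6/2 = 3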